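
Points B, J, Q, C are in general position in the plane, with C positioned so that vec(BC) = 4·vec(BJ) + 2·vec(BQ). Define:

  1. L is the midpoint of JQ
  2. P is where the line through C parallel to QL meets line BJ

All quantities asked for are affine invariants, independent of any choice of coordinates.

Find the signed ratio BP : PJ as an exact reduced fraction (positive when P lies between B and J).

BP:PJ = -6/5

Assign B = (0, 0), J = (1, 0), Q = (0, 1), C = (4, 2) — the answer is frame-independent, so this choice is without loss of generality.
1. L is the midpoint of JQ ⇒ L = (1/2, 1/2)
2. P is where the line through C parallel to QL meets line BJ ⇒ P = (6, 0)
P = B + t·(J−B) with t = 6, so BP:PJ = t:(1−t) = 6:-5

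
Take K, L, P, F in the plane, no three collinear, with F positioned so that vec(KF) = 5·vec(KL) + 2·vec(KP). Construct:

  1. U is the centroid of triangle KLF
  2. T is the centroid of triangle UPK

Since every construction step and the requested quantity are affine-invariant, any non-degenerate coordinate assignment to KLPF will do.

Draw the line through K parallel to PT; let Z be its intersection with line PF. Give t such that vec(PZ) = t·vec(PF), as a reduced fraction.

Work in coordinates with K = (0, 0), L = (1, 0), P = (0, 1), F = (5, 2).
1. U is the centroid of triangle KLF ⇒ U = (2, 2/3)
2. T is the centroid of triangle UPK ⇒ T = (2/3, 5/9)
through K parallel to PT: direction (2/3, -4/9); meets PF at Z = (-15/13, 10/13)
Z = P + t·(F−P) with t = -3/13

t = -3/13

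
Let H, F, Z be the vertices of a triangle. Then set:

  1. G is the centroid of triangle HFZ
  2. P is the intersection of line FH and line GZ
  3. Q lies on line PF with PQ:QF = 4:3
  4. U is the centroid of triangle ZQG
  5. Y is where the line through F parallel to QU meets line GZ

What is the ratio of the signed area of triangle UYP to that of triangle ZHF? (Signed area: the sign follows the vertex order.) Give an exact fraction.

[UYP]:[ZHF] = 1/9

Work in coordinates with H = (0, 0), F = (1, 0), Z = (0, 1).
1. G is the centroid of triangle HFZ ⇒ G = (1/3, 1/3)
2. P is the intersection of line FH and line GZ ⇒ P = (1/2, 0)
3. Q lies on line PF with PQ:QF = 4:3 ⇒ Q = (11/14, 0)
4. U is the centroid of triangle ZQG ⇒ U = (47/126, 4/9)
5. Y is where the line through F parallel to QU meets line GZ ⇒ Y = (-1/12, 7/6)
2·[UYP] = 1/9, 2·[ZHF] = 1
[UYP]:[ZHF] = 1/9:1 = 1/9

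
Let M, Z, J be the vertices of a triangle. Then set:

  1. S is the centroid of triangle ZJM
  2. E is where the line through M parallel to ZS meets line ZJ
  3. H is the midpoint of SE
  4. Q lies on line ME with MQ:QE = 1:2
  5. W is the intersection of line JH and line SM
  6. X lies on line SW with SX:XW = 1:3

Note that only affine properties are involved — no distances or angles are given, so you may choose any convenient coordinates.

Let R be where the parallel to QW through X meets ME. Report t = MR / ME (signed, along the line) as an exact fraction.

Choose coordinates M = (0, 0), Z = (1, 0), J = (0, 1).
1. S is the centroid of triangle ZJM ⇒ S = (1/3, 1/3)
2. E is where the line through M parallel to ZS meets line ZJ ⇒ E = (2, -1)
3. H is the midpoint of SE ⇒ H = (7/6, -1/3)
4. Q lies on line ME with MQ:QE = 1:2 ⇒ Q = (2/3, -1/3)
5. W is the intersection of line JH and line SM ⇒ W = (7/15, 7/15)
6. X lies on line SW with SX:XW = 1:3 ⇒ X = (11/30, 11/30)
through X parallel to QW: direction (-1/5, 4/5); meets ME at R = (11/21, -11/42)
R = M + t·(E−M) with t = 11/42

t = 11/42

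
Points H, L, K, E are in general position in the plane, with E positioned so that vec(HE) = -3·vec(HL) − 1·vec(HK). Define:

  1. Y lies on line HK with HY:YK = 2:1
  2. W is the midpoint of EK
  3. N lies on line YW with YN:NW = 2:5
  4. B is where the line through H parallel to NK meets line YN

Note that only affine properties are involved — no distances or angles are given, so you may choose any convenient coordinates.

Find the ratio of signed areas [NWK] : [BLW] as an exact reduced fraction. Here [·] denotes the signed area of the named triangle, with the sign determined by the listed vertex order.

[NWK]:[BLW] = 3/22

Work in coordinates with H = (0, 0), L = (1, 0), K = (0, 1), E = (-3, -1).
1. Y lies on line HK with HY:YK = 2:1 ⇒ Y = (0, 2/3)
2. W is the midpoint of EK ⇒ W = (-3/2, 0)
3. N lies on line YW with YN:NW = 2:5 ⇒ N = (-3/7, 10/21)
4. B is where the line through H parallel to NK meets line YN ⇒ B = (6/7, 22/21)
2·[NWK] = -5/14, 2·[BLW] = -55/21
[NWK]:[BLW] = -5/14:-55/21 = 3/22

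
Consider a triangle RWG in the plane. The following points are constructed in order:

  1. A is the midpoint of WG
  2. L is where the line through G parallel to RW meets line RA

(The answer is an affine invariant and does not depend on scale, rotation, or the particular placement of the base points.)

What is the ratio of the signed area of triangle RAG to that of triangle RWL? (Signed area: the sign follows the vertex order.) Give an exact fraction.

[RAG]:[RWL] = 1/2

Assign R = (0, 0), W = (1, 0), G = (0, 1) — the answer is frame-independent, so this choice is without loss of generality.
1. A is the midpoint of WG ⇒ A = (1/2, 1/2)
2. L is where the line through G parallel to RW meets line RA ⇒ L = (1, 1)
2·[RAG] = 1/2, 2·[RWL] = 1
[RAG]:[RWL] = 1/2:1 = 1/2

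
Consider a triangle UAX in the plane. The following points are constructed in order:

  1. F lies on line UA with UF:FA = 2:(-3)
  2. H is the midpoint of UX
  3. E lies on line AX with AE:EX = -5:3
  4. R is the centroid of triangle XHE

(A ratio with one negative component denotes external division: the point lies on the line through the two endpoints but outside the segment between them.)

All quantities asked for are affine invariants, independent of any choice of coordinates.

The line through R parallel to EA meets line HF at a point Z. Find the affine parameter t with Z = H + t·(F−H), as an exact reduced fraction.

t = -2/15

Work in coordinates with U = (0, 0), A = (1, 0), X = (0, 1).
1. F lies on line UA with UF:FA = 2:(-3) ⇒ F = (-2, 0)
2. H is the midpoint of UX ⇒ H = (0, 1/2)
3. E lies on line AX with AE:EX = -5:3 ⇒ E = (-3/2, 5/2)
4. R is the centroid of triangle XHE ⇒ R = (-1/2, 4/3)
through R parallel to EA: direction (5/2, -5/2); meets HF at Z = (4/15, 17/30)
Z = H + t·(F−H) with t = -2/15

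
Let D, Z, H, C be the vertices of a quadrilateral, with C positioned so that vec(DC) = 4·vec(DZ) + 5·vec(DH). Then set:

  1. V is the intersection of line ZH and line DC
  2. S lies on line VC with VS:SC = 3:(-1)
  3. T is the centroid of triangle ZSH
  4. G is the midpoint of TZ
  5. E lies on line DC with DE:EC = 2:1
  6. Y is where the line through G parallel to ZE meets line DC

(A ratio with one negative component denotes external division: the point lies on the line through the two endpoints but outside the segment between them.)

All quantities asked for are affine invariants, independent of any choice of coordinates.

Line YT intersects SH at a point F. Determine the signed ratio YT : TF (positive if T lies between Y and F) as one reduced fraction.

YT:TF = -5/27

Work in coordinates with D = (0, 0), Z = (1, 0), H = (0, 1), C = (4, 5).
1. V is the intersection of line ZH and line DC ⇒ V = (4/9, 5/9)
2. S lies on line VC with VS:SC = 3:(-1) ⇒ S = (52/9, 65/9)
3. T is the centroid of triangle ZSH ⇒ T = (61/27, 74/27)
4. G is the midpoint of TZ ⇒ G = (44/27, 37/27)
5. E lies on line DC with DE:EC = 2:1 ⇒ E = (8/3, 10/3)
6. Y is where the line through G parallel to ZE meets line DC ⇒ Y = (68/27, 85/27)
line YT meets SH at F = (494/135, 667/135)
T = Y + t·(F−Y) with t = -5/22, so YT:TF = -5/22:27/22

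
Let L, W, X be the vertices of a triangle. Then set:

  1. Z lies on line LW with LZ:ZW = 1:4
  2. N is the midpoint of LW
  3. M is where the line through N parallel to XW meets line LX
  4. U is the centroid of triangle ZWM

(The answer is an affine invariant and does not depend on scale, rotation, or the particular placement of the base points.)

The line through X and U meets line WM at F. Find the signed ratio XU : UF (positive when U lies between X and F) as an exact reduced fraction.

XU:UF = -19/4

Set L = (0, 0), W = (1, 0), X = (0, 1); any affine frame gives the same invariant.
1. Z lies on line LW with LZ:ZW = 1:4 ⇒ Z = (1/5, 0)
2. N is the midpoint of LW ⇒ N = (1/2, 0)
3. M is where the line through N parallel to XW meets line LX ⇒ M = (0, 1/2)
4. U is the centroid of triangle ZWM ⇒ U = (2/5, 1/6)
line XU meets WM at F = (6/19, 13/38)
U = X + t·(F−X) with t = 19/15, so XU:UF = 19/15:-4/15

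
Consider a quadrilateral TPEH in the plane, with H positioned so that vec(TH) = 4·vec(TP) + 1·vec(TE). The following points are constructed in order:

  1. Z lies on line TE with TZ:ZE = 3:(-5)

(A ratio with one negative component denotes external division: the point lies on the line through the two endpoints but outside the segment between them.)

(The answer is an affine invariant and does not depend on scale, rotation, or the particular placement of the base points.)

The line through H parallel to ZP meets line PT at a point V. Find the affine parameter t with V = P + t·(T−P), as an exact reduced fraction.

Work in coordinates with T = (0, 0), P = (1, 0), E = (0, 1), H = (4, 1).
1. Z lies on line TE with TZ:ZE = 3:(-5) ⇒ Z = (0, -3/2)
through H parallel to ZP: direction (1, 3/2); meets PT at V = (10/3, 0)
V = P + t·(T−P) with t = -7/3

t = -7/3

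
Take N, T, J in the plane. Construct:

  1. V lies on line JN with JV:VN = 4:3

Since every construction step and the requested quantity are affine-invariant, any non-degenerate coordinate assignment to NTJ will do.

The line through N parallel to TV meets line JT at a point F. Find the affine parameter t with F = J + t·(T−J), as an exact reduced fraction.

t = 7/4

Work in coordinates with N = (0, 0), T = (1, 0), J = (0, 1).
1. V lies on line JN with JV:VN = 4:3 ⇒ V = (0, 3/7)
through N parallel to TV: direction (-1, 3/7); meets JT at F = (7/4, -3/4)
F = J + t·(T−J) with t = 7/4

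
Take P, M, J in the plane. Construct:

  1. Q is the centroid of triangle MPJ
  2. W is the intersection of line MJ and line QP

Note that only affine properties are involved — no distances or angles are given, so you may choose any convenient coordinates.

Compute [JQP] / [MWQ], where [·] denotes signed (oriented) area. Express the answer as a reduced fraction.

Assign P = (0, 0), M = (1, 0), J = (0, 1) — the answer is frame-independent, so this choice is without loss of generality.
1. Q is the centroid of triangle MPJ ⇒ Q = (1/3, 1/3)
2. W is the intersection of line MJ and line QP ⇒ W = (1/2, 1/2)
2·[JQP] = -1/3, 2·[MWQ] = 1/6
[JQP]:[MWQ] = -1/3:1/6 = -2

[JQP]:[MWQ] = -2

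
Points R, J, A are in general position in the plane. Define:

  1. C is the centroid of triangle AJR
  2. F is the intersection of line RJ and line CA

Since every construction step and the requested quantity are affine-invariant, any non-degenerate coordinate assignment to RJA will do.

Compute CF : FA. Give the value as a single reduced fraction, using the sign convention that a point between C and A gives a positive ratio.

CF:FA = -1/3

Work in coordinates with R = (0, 0), J = (1, 0), A = (0, 1).
1. C is the centroid of triangle AJR ⇒ C = (1/3, 1/3)
2. F is the intersection of line RJ and line CA ⇒ F = (1/2, 0)
F = C + t·(A−C) with t = -1/2, so CF:FA = t:(1−t) = -1/2:3/2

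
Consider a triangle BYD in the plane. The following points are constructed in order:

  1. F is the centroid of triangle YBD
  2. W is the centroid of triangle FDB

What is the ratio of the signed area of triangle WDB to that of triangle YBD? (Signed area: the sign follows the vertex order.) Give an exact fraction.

Assign B = (0, 0), Y = (1, 0), D = (0, 1) — the answer is frame-independent, so this choice is without loss of generality.
1. F is the centroid of triangle YBD ⇒ F = (1/3, 1/3)
2. W is the centroid of triangle FDB ⇒ W = (1/9, 4/9)
2·[WDB] = 1/9, 2·[YBD] = -1
[WDB]:[YBD] = 1/9:-1 = -1/9

[WDB]:[YBD] = -1/9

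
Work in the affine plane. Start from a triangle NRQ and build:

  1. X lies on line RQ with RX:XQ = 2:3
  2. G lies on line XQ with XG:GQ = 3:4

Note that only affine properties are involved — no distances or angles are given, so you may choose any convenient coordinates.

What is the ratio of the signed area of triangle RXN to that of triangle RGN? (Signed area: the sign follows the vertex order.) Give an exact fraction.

Assign N = (0, 0), R = (1, 0), Q = (0, 1) — the answer is frame-independent, so this choice is without loss of generality.
1. X lies on line RQ with RX:XQ = 2:3 ⇒ X = (3/5, 2/5)
2. G lies on line XQ with XG:GQ = 3:4 ⇒ G = (12/35, 23/35)
2·[RXN] = 2/5, 2·[RGN] = 23/35
[RXN]:[RGN] = 2/5:23/35 = 14/23

[RXN]:[RGN] = 14/23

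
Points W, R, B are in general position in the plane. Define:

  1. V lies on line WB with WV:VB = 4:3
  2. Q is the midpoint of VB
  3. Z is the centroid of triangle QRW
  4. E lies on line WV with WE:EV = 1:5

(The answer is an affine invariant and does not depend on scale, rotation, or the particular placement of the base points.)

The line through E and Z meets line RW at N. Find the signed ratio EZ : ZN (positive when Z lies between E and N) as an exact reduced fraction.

EZ:ZN = -7/11

Set W = (0, 0), R = (1, 0), B = (0, 1); any affine frame gives the same invariant.
1. V lies on line WB with WV:VB = 4:3 ⇒ V = (0, 4/7)
2. Q is the midpoint of VB ⇒ Q = (0, 11/14)
3. Z is the centroid of triangle QRW ⇒ Z = (1/3, 11/42)
4. E lies on line WV with WE:EV = 1:5 ⇒ E = (0, 2/21)
line EZ meets RW at N = (-4/21, 0)
Z = E + t·(N−E) with t = -7/4, so EZ:ZN = -7/4:11/4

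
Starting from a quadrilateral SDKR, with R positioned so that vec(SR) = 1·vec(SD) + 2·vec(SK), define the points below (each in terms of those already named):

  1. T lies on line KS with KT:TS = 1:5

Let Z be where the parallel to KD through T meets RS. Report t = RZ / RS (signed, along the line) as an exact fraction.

t = 13/18

Set S = (0, 0), D = (1, 0), K = (0, 1), R = (1, 2); any affine frame gives the same invariant.
1. T lies on line KS with KT:TS = 1:5 ⇒ T = (0, 5/6)
through T parallel to KD: direction (1, -1); meets RS at Z = (5/18, 5/9)
Z = R + t·(S−R) with t = 13/18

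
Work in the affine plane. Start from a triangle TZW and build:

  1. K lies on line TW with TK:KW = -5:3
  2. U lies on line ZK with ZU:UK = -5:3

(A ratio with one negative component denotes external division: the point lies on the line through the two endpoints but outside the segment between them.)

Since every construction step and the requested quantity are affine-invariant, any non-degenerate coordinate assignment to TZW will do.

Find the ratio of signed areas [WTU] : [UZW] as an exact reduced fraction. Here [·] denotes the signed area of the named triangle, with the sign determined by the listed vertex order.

[WTU]:[UZW] = 2/5

Assign T = (0, 0), Z = (1, 0), W = (0, 1) — the answer is frame-independent, so this choice is without loss of generality.
1. K lies on line TW with TK:KW = -5:3 ⇒ K = (0, 5/2)
2. U lies on line ZK with ZU:UK = -5:3 ⇒ U = (-3/2, 25/4)
2·[WTU] = -3/2, 2·[UZW] = -15/4
[WTU]:[UZW] = -3/2:-15/4 = 2/5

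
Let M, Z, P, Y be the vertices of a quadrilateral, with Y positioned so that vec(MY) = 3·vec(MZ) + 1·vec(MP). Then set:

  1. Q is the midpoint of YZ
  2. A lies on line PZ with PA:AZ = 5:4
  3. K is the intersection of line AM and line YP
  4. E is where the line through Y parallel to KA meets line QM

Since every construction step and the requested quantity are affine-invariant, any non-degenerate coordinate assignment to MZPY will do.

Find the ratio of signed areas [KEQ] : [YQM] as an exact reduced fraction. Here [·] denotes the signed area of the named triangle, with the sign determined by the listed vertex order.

[KEQ]:[YQM] = 3/4

Set M = (0, 0), Z = (1, 0), P = (0, 1), Y = (3, 1); any affine frame gives the same invariant.
1. Q is the midpoint of YZ ⇒ Q = (2, 1/2)
2. A lies on line PZ with PA:AZ = 5:4 ⇒ A = (5/9, 4/9)
3. K is the intersection of line AM and line YP ⇒ K = (5/4, 1)
4. E is where the line through Y parallel to KA meets line QM ⇒ E = (28/11, 7/11)
2·[KEQ] = -3/8, 2·[YQM] = -1/2
[KEQ]:[YQM] = -3/8:-1/2 = 3/4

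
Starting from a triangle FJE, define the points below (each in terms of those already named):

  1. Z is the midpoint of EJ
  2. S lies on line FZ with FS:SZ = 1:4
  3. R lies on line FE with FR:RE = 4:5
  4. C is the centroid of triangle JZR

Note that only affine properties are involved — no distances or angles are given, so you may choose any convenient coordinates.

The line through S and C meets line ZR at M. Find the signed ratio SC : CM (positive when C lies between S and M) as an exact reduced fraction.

SC:CM = 23/25

Set F = (0, 0), J = (1, 0), E = (0, 1); any affine frame gives the same invariant.
1. Z is the midpoint of EJ ⇒ Z = (1/2, 1/2)
2. S lies on line FZ with FS:SZ = 1:4 ⇒ S = (1/10, 1/10)
3. R lies on line FE with FR:RE = 4:5 ⇒ R = (0, 4/9)
4. C is the centroid of triangle JZR ⇒ C = (1/2, 17/54)
line SC meets ZR at M = (43/46, 227/414)
C = S + t·(M−S) with t = 23/48, so SC:CM = 23/48:25/48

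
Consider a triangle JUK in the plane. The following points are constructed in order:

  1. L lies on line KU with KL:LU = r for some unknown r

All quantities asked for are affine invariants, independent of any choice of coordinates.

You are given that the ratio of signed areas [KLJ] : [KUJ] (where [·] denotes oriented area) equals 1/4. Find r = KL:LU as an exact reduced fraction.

r = 1/3

Set J = (0, 0), U = (1, 0), K = (0, 1); any affine frame gives the same invariant.
1. With KL:LU = r, write λ = r/(r+1) so L = K + λ·(U−K); L is affine-linear in λ
Every point depending on L is an affine combination of L and λ-independent points, so each such coordinate is linear in λ; the λ² term in each signed area is a multiple of (U−K)×(U−K) = 0, so 2·[KLJ] and 2·[KUJ] are each linear in λ. Evaluating at λ=0 and λ=1:
  2·[KLJ] = −λ,   2·[KUJ] = -1
So [KLJ]:[KUJ] = (−λ) / (-1). Setting this equal to 1/4:
  −λ = 1/4·(-1)  ⇒  λ = 1/4
Then r = λ/(1−λ) = (1/4)/(3/4) = 1/3. Check: with r = 1/3, L = (1/4, 3/4) and [KLJ]:[KUJ] = 1/4 as required.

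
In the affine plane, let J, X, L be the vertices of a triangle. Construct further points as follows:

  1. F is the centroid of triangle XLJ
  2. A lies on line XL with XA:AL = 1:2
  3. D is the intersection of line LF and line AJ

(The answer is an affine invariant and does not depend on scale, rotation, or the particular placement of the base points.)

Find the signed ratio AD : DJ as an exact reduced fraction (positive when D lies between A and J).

AD:DJ = 2/3

Work in coordinates with J = (0, 0), X = (1, 0), L = (0, 1).
1. F is the centroid of triangle XLJ ⇒ F = (1/3, 1/3)
2. A lies on line XL with XA:AL = 1:2 ⇒ A = (2/3, 1/3)
3. D is the intersection of line LF and line AJ ⇒ D = (2/5, 1/5)
D = A + t·(J−A) with t = 2/5, so AD:DJ = t:(1−t) = 2/5:3/5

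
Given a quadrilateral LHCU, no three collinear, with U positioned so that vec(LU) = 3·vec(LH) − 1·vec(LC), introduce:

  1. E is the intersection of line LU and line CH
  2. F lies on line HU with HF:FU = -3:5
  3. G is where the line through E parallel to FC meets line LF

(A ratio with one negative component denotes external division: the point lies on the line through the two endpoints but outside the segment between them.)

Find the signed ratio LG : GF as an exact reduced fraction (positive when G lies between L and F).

LG:GF = -1/9

Set L = (0, 0), H = (1, 0), C = (0, 1), U = (3, -1); any affine frame gives the same invariant.
1. E is the intersection of line LU and line CH ⇒ E = (3/2, -1/2)
2. F lies on line HU with HF:FU = -3:5 ⇒ F = (-2, 3/2)
3. G is where the line through E parallel to FC meets line LF ⇒ G = (1/4, -3/16)
G = L + t·(F−L) with t = -1/8, so LG:GF = t:(1−t) = -1/8:9/8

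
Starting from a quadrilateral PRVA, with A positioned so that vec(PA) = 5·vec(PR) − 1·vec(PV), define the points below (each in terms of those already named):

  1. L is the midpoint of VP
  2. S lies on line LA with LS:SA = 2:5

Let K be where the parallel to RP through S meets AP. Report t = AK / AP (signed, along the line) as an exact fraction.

t = 15/14

Work in coordinates with P = (0, 0), R = (1, 0), V = (0, 1), A = (5, -1).
1. L is the midpoint of VP ⇒ L = (0, 1/2)
2. S lies on line LA with LS:SA = 2:5 ⇒ S = (10/7, 1/14)
through S parallel to RP: direction (-1, 0); meets AP at K = (-5/14, 1/14)
K = A + t·(P−A) with t = 15/14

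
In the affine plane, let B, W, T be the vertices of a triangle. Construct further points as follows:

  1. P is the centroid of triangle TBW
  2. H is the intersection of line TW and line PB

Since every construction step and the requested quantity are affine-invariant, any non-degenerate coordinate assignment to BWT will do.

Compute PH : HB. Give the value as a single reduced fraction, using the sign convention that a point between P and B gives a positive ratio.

PH:HB = -1/3

Set B = (0, 0), W = (1, 0), T = (0, 1); any affine frame gives the same invariant.
1. P is the centroid of triangle TBW ⇒ P = (1/3, 1/3)
2. H is the intersection of line TW and line PB ⇒ H = (1/2, 1/2)
H = P + t·(B−P) with t = -1/2, so PH:HB = t:(1−t) = -1/2:3/2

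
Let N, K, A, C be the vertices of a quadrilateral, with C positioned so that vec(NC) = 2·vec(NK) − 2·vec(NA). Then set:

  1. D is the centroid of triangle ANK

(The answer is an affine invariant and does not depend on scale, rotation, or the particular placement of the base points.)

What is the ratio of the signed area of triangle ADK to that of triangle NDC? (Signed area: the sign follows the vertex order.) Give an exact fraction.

Assign N = (0, 0), K = (1, 0), A = (0, 1), C = (2, -2) — the answer is frame-independent, so this choice is without loss of generality.
1. D is the centroid of triangle ANK ⇒ D = (1/3, 1/3)
2·[ADK] = 1/3, 2·[NDC] = -4/3
[ADK]:[NDC] = 1/3:-4/3 = -1/4

[ADK]:[NDC] = -1/4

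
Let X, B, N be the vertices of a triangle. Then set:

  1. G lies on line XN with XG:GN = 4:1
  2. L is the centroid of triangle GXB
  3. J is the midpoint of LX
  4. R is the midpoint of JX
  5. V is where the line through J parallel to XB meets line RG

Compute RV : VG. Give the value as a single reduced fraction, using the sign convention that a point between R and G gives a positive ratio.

RV:VG = 1/10

Work in coordinates with X = (0, 0), B = (1, 0), N = (0, 1).
1. G lies on line XN with XG:GN = 4:1 ⇒ G = (0, 4/5)
2. L is the centroid of triangle GXB ⇒ L = (1/3, 4/15)
3. J is the midpoint of LX ⇒ J = (1/6, 2/15)
4. R is the midpoint of JX ⇒ R = (1/12, 1/15)
5. V is where the line through J parallel to XB meets line RG ⇒ V = (5/66, 2/15)
V = R + t·(G−R) with t = 1/11, so RV:VG = t:(1−t) = 1/11:10/11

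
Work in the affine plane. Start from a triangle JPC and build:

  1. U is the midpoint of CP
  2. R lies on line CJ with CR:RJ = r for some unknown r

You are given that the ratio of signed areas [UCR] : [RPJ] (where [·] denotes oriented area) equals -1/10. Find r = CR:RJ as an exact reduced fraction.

Assign J = (0, 0), P = (1, 0), C = (0, 1) — the answer is frame-independent, so this choice is without loss of generality.
1. U is the midpoint of CP ⇒ U = (1/2, 1/2)
2. With CR:RJ = r, write λ = r/(r+1) so R = C + λ·(J−C); R is affine-linear in λ
Every point depending on R is an affine combination of R and λ-independent points, so each such coordinate is linear in λ; the λ² term in each signed area is a multiple of (J−C)×(J−C) = 0, so 2·[UCR] and 2·[RPJ] are each linear in λ. Evaluating at λ=0 and λ=1:
  2·[UCR] = 1/2·λ,   2·[RPJ] = λ − 1
So [UCR]:[RPJ] = (1/2·λ) / (λ − 1). Setting this equal to -1/10:
  1/2·λ = -1/10·(λ − 1)  ⇒  λ = 1/6
Then r = λ/(1−λ) = (1/6)/(5/6) = 1/5. Check: with r = 1/5, R = (0, 5/6) and [UCR]:[RPJ] = -1/10 as required.

r = 1/5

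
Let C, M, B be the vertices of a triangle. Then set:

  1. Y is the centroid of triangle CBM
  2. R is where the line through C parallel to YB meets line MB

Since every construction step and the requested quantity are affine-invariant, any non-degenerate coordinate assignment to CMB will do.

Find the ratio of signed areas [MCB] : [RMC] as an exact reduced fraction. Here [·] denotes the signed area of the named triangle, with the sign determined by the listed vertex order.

[MCB]:[RMC] = 1/2

Assign C = (0, 0), M = (1, 0), B = (0, 1) — the answer is frame-independent, so this choice is without loss of generality.
1. Y is the centroid of triangle CBM ⇒ Y = (1/3, 1/3)
2. R is where the line through C parallel to YB meets line MB ⇒ R = (-1, 2)
2·[MCB] = -1, 2·[RMC] = -2
[MCB]:[RMC] = -1:-2 = 1/2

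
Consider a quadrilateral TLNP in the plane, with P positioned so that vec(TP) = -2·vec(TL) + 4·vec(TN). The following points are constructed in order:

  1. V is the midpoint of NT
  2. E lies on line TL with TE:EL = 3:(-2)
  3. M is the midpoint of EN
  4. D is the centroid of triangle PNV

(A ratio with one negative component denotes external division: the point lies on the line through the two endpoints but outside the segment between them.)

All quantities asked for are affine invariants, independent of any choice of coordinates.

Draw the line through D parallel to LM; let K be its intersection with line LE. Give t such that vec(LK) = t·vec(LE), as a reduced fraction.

Set T = (0, 0), L = (1, 0), N = (0, 1), P = (-2, 4); any affine frame gives the same invariant.
1. V is the midpoint of NT ⇒ V = (0, 1/2)
2. E lies on line TL with TE:EL = 3:(-2) ⇒ E = (3, 0)
3. M is the midpoint of EN ⇒ M = (3/2, 1/2)
4. D is the centroid of triangle PNV ⇒ D = (-2/3, 11/6)
through D parallel to LM: direction (1/2, 1/2); meets LE at K = (-5/2, 0)
K = L + t·(E−L) with t = -7/4

t = -7/4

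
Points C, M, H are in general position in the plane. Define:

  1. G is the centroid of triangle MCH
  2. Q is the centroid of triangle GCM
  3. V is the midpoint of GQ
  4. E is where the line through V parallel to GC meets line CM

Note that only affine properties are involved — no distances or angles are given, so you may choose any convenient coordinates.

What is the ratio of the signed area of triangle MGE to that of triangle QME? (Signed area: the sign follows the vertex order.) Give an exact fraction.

[MGE]:[QME] = -3

Choose coordinates C = (0, 0), M = (1, 0), H = (0, 1).
1. G is the centroid of triangle MCH ⇒ G = (1/3, 1/3)
2. Q is the centroid of triangle GCM ⇒ Q = (4/9, 1/9)
3. V is the midpoint of GQ ⇒ V = (7/18, 2/9)
4. E is where the line through V parallel to GC meets line CM ⇒ E = (1/6, 0)
2·[MGE] = 5/18, 2·[QME] = -5/54
[MGE]:[QME] = 5/18:-5/54 = -3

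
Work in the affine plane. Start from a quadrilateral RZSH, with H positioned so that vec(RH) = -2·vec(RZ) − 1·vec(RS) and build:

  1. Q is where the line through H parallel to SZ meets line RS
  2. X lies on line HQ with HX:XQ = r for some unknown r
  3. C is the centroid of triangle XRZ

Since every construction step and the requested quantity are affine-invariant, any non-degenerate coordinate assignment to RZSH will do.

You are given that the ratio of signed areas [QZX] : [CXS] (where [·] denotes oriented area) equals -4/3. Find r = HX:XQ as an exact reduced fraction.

r = 3

Assign R = (0, 0), Z = (1, 0), S = (0, 1), H = (-2, -1) — the answer is frame-independent, so this choice is without loss of generality.
1. Q is where the line through H parallel to SZ meets line RS ⇒ Q = (0, -3)
2. With HX:XQ = r, write λ = r/(r+1) so X = H + λ·(Q−H); X is affine-linear in λ
3. C is the centroid of triangle XRZ ⇒ C is an affine combination of earlier points and hence also affine-linear in λ
Every point depending on X is an affine combination of X and λ-independent points, so each such coordinate is linear in λ; the λ² term in each signed area is a multiple of (Q−H)×(Q−H) = 0, so 2·[QZX] and 2·[CXS] are each linear in λ. Evaluating at λ=0 and λ=1:
  2·[QZX] = -8·λ + 8,   2·[CXS] = 2/3·λ − 2
So [QZX]:[CXS] = (-8·λ + 8) / (2/3·λ − 2). Setting this equal to -4/3:
  -8·λ + 8 = -4/3·(2/3·λ − 2)  ⇒  λ = 3/4
Then r = λ/(1−λ) = (3/4)/(1/4) = 3. Check: with r = 3, X = (-1/2, -5/2) and [QZX]:[CXS] = -4/3 as required.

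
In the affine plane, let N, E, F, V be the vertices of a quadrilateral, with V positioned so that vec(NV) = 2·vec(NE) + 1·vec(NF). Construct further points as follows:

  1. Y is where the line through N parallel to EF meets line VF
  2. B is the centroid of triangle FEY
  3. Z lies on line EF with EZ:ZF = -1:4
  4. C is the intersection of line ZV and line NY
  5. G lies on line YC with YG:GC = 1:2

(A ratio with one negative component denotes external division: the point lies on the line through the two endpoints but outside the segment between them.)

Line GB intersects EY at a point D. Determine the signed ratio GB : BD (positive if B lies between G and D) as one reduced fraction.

Set N = (0, 0), E = (1, 0), F = (0, 1), V = (2, 1); any affine frame gives the same invariant.
1. Y is where the line through N parallel to EF meets line VF ⇒ Y = (-1, 1)
2. B is the centroid of triangle FEY ⇒ B = (0, 2/3)
3. Z lies on line EF with EZ:ZF = -1:4 ⇒ Z = (4/3, -1/3)
4. C is the intersection of line ZV and line NY ⇒ C = (1, -1)
5. G lies on line YC with YG:GC = 1:2 ⇒ G = (-1/3, 1/3)
line GB meets EY at D = (-1/9, 5/9)
B = G + t·(D−G) with t = 3/2, so GB:BD = 3/2:-1/2

GB:BD = -3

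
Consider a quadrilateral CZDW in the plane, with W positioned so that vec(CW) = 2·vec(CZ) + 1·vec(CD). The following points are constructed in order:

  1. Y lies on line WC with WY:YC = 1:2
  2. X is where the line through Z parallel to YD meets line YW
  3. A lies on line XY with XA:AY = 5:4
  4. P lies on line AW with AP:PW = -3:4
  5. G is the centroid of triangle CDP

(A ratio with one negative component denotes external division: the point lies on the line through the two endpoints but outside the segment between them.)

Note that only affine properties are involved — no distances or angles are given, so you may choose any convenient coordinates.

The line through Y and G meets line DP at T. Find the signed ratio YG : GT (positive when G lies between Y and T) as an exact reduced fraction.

Choose coordinates C = (0, 0), Z = (1, 0), D = (0, 1), W = (2, 1).
1. Y lies on line WC with WY:YC = 1:2 ⇒ Y = (4/3, 2/3)
2. X is where the line through Z parallel to YD meets line YW ⇒ X = (1/3, 1/6)
3. A lies on line XY with XA:AY = 5:4 ⇒ A = (8/9, 4/9)
4. P lies on line AW with AP:PW = -3:4 ⇒ P = (-22/9, -11/9)
5. G is the centroid of triangle CDP ⇒ G = (-22/27, -2/27)
line YG meets DP at T = (-253/180, -5/18)
G = Y + t·(T−Y) with t = 40/51, so YG:GT = 40/51:11/51

YG:GT = 40/11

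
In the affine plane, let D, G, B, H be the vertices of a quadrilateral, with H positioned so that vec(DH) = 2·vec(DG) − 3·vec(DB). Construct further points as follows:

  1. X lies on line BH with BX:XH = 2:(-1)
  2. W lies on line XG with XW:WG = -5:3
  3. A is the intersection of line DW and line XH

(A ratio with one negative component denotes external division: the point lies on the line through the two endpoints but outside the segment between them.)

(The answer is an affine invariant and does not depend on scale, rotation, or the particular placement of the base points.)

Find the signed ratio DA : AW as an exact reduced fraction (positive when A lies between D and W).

Assign D = (0, 0), G = (1, 0), B = (0, 1), H = (2, -3) — the answer is frame-independent, so this choice is without loss of generality.
1. X lies on line BH with BX:XH = 2:(-1) ⇒ X = (4, -7)
2. W lies on line XG with XW:WG = -5:3 ⇒ W = (-7/2, 21/2)
3. A is the intersection of line DW and line XH ⇒ A = (-1, 3)
A = D + t·(W−D) with t = 2/7, so DA:AW = t:(1−t) = 2/7:5/7

DA:AW = 2/5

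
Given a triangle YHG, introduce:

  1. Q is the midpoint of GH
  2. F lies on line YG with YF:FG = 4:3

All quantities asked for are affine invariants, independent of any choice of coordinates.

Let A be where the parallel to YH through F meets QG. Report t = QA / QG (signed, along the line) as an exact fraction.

t = 1/7

Assign Y = (0, 0), H = (1, 0), G = (0, 1) — the answer is frame-independent, so this choice is without loss of generality.
1. Q is the midpoint of GH ⇒ Q = (1/2, 1/2)
2. F lies on line YG with YF:FG = 4:3 ⇒ F = (0, 4/7)
through F parallel to YH: direction (1, 0); meets QG at A = (3/7, 4/7)
A = Q + t·(G−Q) with t = 1/7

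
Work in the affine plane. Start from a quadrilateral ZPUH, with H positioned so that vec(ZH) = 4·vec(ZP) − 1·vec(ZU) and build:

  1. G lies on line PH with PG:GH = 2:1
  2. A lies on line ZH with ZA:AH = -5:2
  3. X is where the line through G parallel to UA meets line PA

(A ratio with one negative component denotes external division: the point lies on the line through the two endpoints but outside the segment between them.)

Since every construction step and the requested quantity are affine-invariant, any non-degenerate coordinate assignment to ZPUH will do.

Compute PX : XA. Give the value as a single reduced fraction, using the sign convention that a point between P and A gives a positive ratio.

Set Z = (0, 0), P = (1, 0), U = (0, 1), H = (4, -1); any affine frame gives the same invariant.
1. G lies on line PH with PG:GH = 2:1 ⇒ G = (3, -2/3)
2. A lies on line ZH with ZA:AH = -5:2 ⇒ A = (20/3, -5/3)
3. X is where the line through G parallel to UA meets line PA ⇒ X = (61/27, -10/27)
X = P + t·(A−P) with t = 2/9, so PX:XA = t:(1−t) = 2/9:7/9

PX:XA = 2/7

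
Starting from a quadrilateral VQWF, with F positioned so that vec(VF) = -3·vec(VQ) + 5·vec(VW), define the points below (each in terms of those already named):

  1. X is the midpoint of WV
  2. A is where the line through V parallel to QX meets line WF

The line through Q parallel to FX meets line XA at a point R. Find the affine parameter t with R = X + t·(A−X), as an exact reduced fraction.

Work in coordinates with V = (0, 0), Q = (1, 0), W = (0, 1), F = (-3, 5).
1. X is the midpoint of WV ⇒ X = (0, 1/2)
2. A is where the line through V parallel to QX meets line WF ⇒ A = (6/5, -3/5)
through Q parallel to FX: direction (3, -9/2); meets XA at R = (12/7, -15/14)
R = X + t·(A−X) with t = 10/7

t = 10/7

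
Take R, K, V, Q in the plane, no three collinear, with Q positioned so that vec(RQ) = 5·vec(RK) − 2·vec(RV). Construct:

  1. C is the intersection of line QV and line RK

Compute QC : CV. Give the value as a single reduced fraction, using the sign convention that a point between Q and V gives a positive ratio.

QC:CV = 2

Set R = (0, 0), K = (1, 0), V = (0, 1), Q = (5, -2); any affine frame gives the same invariant.
1. C is the intersection of line QV and line RK ⇒ C = (5/3, 0)
C = Q + t·(V−Q) with t = 2/3, so QC:CV = t:(1−t) = 2/3:1/3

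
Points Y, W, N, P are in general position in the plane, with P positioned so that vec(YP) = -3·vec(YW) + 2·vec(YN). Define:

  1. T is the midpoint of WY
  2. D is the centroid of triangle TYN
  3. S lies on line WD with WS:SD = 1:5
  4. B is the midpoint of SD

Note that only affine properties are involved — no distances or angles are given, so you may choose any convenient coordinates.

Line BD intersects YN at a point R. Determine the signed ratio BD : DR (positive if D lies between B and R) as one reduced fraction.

Work in coordinates with Y = (0, 0), W = (1, 0), N = (0, 1), P = (-3, 2).
1. T is the midpoint of WY ⇒ T = (1/2, 0)
2. D is the centroid of triangle TYN ⇒ D = (1/6, 1/3)
3. S lies on line WD with WS:SD = 1:5 ⇒ S = (31/36, 1/18)
4. B is the midpoint of SD ⇒ B = (37/72, 7/36)
line BD meets YN at R = (0, 2/5)
D = B + t·(R−B) with t = 25/37, so BD:DR = 25/37:12/37

BD:DR = 25/12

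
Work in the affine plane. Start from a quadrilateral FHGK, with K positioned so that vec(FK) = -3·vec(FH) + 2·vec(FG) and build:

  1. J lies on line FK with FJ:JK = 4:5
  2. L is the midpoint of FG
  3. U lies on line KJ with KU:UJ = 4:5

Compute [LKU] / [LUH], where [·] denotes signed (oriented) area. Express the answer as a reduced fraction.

Set F = (0, 0), H = (1, 0), G = (0, 1), K = (-3, 2); any affine frame gives the same invariant.
1. J lies on line FK with FJ:JK = 4:5 ⇒ J = (-4/3, 8/9)
2. L is the midpoint of FG ⇒ L = (0, 1/2)
3. U lies on line KJ with KU:UJ = 4:5 ⇒ U = (-61/27, 122/81)
2·[LKU] = 10/27, 2·[LUH] = 10/81
[LKU]:[LUH] = 10/27:10/81 = 3

[LKU]:[LUH] = 3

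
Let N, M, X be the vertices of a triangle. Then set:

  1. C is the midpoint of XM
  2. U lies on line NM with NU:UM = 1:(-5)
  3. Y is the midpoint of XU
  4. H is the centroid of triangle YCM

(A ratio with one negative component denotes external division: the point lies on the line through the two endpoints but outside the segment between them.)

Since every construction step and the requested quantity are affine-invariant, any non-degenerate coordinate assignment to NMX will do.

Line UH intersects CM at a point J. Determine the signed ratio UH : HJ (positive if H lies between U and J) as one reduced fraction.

Choose coordinates N = (0, 0), M = (1, 0), X = (0, 1).
1. C is the midpoint of XM ⇒ C = (1/2, 1/2)
2. U lies on line NM with NU:UM = 1:(-5) ⇒ U = (-1/4, 0)
3. Y is the midpoint of XU ⇒ Y = (-1/8, 1/2)
4. H is the centroid of triangle YCM ⇒ H = (11/24, 1/3)
line UH meets CM at J = (3/5, 2/5)
H = U + t·(J−U) with t = 5/6, so UH:HJ = 5/6:1/6

UH:HJ = 5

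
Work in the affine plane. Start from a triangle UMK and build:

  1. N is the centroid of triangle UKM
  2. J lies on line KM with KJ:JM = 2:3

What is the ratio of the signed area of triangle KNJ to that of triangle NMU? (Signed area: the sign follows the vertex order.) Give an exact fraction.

Work in coordinates with U = (0, 0), M = (1, 0), K = (0, 1).
1. N is the centroid of triangle UKM ⇒ N = (1/3, 1/3)
2. J lies on line KM with KJ:JM = 2:3 ⇒ J = (2/5, 3/5)
2·[KNJ] = 2/15, 2·[NMU] = -1/3
[KNJ]:[NMU] = 2/15:-1/3 = -2/5

[KNJ]:[NMU] = -2/5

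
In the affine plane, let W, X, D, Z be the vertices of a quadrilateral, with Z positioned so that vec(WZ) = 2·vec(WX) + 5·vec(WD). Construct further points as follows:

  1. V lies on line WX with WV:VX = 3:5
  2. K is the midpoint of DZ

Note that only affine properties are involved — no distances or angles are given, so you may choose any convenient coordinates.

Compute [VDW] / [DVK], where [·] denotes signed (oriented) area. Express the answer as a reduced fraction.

[VDW]:[DVK] = 3/14

Work in coordinates with W = (0, 0), X = (1, 0), D = (0, 1), Z = (2, 5).
1. V lies on line WX with WV:VX = 3:5 ⇒ V = (3/8, 0)
2. K is the midpoint of DZ ⇒ K = (1, 3)
2·[VDW] = 3/8, 2·[DVK] = 7/4
[VDW]:[DVK] = 3/8:7/4 = 3/14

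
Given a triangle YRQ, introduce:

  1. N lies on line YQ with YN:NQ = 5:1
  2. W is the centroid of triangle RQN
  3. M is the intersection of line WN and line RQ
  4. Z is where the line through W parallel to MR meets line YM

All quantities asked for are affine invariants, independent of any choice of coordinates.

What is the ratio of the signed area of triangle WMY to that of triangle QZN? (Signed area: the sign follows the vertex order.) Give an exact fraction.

[WMY]:[QZN] = 30/17

Work in coordinates with Y = (0, 0), R = (1, 0), Q = (0, 1).
1. N lies on line YQ with YN:NQ = 5:1 ⇒ N = (0, 5/6)
2. W is the centroid of triangle RQN ⇒ W = (1/3, 11/18)
3. M is the intersection of line WN and line RQ ⇒ M = (1/2, 1/2)
4. Z is where the line through W parallel to MR meets line YM ⇒ Z = (17/36, 17/36)
2·[WMY] = -5/36, 2·[QZN] = -17/216
[WMY]:[QZN] = -5/36:-17/216 = 30/17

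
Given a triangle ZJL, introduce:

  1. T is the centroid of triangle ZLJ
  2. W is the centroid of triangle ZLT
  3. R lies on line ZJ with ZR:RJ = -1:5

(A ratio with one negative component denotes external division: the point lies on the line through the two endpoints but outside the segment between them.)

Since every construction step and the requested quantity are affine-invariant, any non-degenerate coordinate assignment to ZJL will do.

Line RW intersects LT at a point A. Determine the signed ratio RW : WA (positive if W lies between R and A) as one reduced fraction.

Work in coordinates with Z = (0, 0), J = (1, 0), L = (0, 1).
1. T is the centroid of triangle ZLJ ⇒ T = (1/3, 1/3)
2. W is the centroid of triangle ZLT ⇒ W = (1/9, 4/9)
3. R lies on line ZJ with ZR:RJ = -1:5 ⇒ R = (-1/4, 0)
line RW meets LT at A = (3/14, 4/7)
W = R + t·(A−R) with t = 7/9, so RW:WA = 7/9:2/9

RW:WA = 7/2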